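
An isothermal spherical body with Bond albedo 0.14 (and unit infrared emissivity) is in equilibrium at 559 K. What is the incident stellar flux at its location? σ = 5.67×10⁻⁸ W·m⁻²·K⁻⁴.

(1−a)S·πr² = σ·4πr²·T⁴ ⇒ S = 4σT⁴/(1−a).
S = 4·5.67×10⁻⁸·9.764×10¹⁰/0.860.

S ≈ 25800 W/m²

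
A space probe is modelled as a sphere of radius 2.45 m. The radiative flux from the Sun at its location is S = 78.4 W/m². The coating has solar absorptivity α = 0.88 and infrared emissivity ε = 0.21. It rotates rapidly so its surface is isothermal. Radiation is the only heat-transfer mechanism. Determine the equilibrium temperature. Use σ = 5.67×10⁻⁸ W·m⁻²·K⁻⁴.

T ≈ 195 K

At equilibrium, absorbed power = emitted power.
Absorbing cross-section = πr² = 18.86 m²; emitting surface = 4πr² = 75.43 m² (ratio 4).
αS·A_cross = εσ·A_surf·T⁴  ⇒  T⁴ = αS/(ε·4σ).
T⁴ = 0.880·78.4/(0.21·4·5.67×10⁻⁸) = 1.449×10⁹ K⁴.
T = (1.449×10⁹)^(1/4).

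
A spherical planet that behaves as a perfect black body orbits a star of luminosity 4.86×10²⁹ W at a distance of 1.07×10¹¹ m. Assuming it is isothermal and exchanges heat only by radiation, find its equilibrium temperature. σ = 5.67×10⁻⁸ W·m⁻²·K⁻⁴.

T ≈ 1960 K

First find the stellar flux at distance d: S = L/(4πd²) = 4.86×10²⁹/(4π·(1.07×10¹¹)²) = 3.378×10⁶ W/m².
For an isothermal sphere, absorbed (1−a)S·πr² = emitted σ·4πr²·T⁴, so T⁴ = (1−a)S/(4σ).
T⁴ = 1.00·3.378×10⁶/(4·5.67×10⁻⁸) = 1.489×10¹³ K⁴.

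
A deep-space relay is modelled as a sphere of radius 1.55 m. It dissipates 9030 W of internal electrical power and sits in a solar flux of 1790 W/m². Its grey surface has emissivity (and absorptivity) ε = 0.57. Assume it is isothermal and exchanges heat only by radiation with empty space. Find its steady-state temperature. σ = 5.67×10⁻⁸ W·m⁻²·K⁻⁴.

T ≈ 362 K

At steady state, absorbed solar power + internal power = radiated power.
Absorbed: α·S·A_cross = 0.57·1790·7.548 = 7701 W (cross-section πr²).
Total input = 7701 + 9030 = 16730 W.
Radiated: εσ·A_surf·T⁴ with A_surf = 4πr² = 30.19 m².
T⁴ = 16730/(0.57·5.67×10⁻⁸·30.19) = 1.715×10¹⁰ K⁴.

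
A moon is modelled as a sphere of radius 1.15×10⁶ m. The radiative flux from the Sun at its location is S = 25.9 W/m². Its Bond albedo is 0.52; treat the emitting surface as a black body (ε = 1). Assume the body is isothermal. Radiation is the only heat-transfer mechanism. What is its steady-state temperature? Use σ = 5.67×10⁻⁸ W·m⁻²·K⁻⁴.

T ≈ 86.0 K

At equilibrium, absorbed power = emitted power.
Absorbing cross-section = πr² = 4.155×10¹² m²; emitting surface = 4πr² = 1.662×10¹³ m² (ratio 4).
(1−a)S·A_cross = εσ·A_surf·T⁴  ⇒  T⁴ = (1−a)S/(4σ).
T⁴ = 0.480·25.9/(4·5.67×10⁻⁸) = 5.481×10⁷ K⁴.
T = (5.481×10⁷)^(1/4).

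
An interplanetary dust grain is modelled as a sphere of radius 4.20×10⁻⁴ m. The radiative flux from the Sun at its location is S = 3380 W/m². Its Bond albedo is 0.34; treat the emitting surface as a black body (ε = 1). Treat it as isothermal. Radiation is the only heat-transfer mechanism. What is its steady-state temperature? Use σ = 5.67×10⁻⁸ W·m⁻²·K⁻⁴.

T ≈ 315 K

At equilibrium, absorbed power = emitted power.
Absorbing cross-section = πr² = 5.542×10⁻⁷ m²; emitting surface = 4πr² = 2.217×10⁻⁶ m² (ratio 4).
(1−a)S·A_cross = εσ·A_surf·T⁴  ⇒  T⁴ = (1−a)S/(4σ).
T⁴ = 0.660·3380/(4·5.67×10⁻⁸) = 9.836×10⁹ K⁴.
T = (9.836×10⁹)^(1/4).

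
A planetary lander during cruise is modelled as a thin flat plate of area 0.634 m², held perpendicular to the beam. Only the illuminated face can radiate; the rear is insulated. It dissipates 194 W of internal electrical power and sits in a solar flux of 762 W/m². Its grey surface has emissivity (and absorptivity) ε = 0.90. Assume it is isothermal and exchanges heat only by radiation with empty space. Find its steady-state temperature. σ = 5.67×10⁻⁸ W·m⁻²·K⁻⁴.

T ≈ 373 K

At steady state, absorbed solar power + internal power = radiated power.
Absorbed: α·S·A_cross = 0.90·762·0.6340 = 434.8 W (cross-section A).
Total input = 434.8 + 194 = 628.8 W.
Radiated: εσ·A_surf·T⁴ with A_surf = A = 0.6340 m².
T⁴ = 628.8/(0.90·5.67×10⁻⁸·0.6340) = 1.944×10¹⁰ K⁴.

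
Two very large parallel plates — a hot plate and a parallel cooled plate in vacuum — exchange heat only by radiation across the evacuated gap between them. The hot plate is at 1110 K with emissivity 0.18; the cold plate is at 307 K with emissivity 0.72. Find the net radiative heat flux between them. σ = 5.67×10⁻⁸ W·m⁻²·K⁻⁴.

For two infinite grey parallel plates, q = σ(T₁⁴ − T₂⁴)/(1/ε₁ + 1/ε₂ − 1).
T₁⁴ − T₂⁴ = 1.518×10¹² − 8.883×10⁹ = 1.509×10¹² K⁴.
1/ε₁ + 1/ε₂ − 1 = 5.556 + 1.389 − 1 = 5.944.
q = 5.67×10⁻⁸ × 1.509×10¹² / 5.944.

q ≈ 14400 W/m²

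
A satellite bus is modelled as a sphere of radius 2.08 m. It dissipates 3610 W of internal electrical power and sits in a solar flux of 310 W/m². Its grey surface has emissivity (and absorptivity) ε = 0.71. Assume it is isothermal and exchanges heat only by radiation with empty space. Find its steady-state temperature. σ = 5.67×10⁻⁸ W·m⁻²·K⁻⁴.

T ≈ 234 K

At steady state, absorbed solar power + internal power = radiated power.
Absorbed: α·S·A_cross = 0.71·310·13.59 = 2992 W (cross-section πr²).
Total input = 2992 + 3610 = 6602 W.
Radiated: εσ·A_surf·T⁴ with A_surf = 4πr² = 54.37 m².
T⁴ = 6602/(0.71·5.67×10⁻⁸·54.37) = 3.016×10⁹ K⁴.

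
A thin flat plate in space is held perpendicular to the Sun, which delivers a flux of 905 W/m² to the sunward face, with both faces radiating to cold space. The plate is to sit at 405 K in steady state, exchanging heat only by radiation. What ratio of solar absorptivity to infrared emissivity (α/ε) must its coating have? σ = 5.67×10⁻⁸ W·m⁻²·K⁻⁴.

α/ε ≈ 3.37

Balance: αS·A = εσ·2A·T⁴ ⇒ α/ε = 2σT⁴/S.
α/ε = 2·5.67×10⁻⁸·(405)⁴/905 = 2·5.67×10⁻⁸·2.690×10¹⁰/905.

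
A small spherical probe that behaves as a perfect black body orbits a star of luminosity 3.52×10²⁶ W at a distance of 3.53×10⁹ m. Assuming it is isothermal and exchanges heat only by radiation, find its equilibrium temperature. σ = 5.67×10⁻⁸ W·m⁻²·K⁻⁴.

First find the stellar flux at distance d: S = L/(4πd²) = 3.52×10²⁶/(4π·(3.53×10⁹)²) = 2.248×10⁶ W/m².
For an isothermal sphere, absorbed (1−a)S·πr² = emitted σ·4πr²·T⁴, so T⁴ = (1−a)S/(4σ).
T⁴ = 1.00·2.248×10⁶/(4·5.67×10⁻⁸) = 9.912×10¹² K⁴.

T ≈ 1770 K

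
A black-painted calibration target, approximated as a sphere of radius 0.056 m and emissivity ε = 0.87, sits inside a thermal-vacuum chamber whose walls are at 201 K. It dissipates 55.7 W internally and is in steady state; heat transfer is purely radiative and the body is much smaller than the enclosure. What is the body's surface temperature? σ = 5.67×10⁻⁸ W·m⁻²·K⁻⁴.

T ≈ 417 K

For a small grey body in a large enclosure, net radiated power = εσA(T⁴ − T_w⁴).
Steady state: P = εσA(T⁴ − T_w⁴) with A = 4πr² = 0.03941 m².
T⁴ = P/(εσA) + T_w⁴ = 55.7/(0.87·5.67×10⁻⁸·0.03941) + (201)⁴
    = 2.865×10¹⁰ + 1.632×10⁹ = 3.029×10¹⁰ K⁴.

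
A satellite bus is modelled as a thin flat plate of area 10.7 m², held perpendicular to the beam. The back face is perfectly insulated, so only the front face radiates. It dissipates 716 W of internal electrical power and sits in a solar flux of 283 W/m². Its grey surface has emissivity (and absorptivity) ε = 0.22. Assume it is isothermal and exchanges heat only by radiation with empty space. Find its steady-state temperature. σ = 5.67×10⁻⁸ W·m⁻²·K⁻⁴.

T ≈ 319 K

At steady state, absorbed solar power + internal power = radiated power.
Absorbed: α·S·A_cross = 0.22·283·10.70 = 666.2 W (cross-section A).
Total input = 666.2 + 716 = 1382 W.
Radiated: εσ·A_surf·T⁴ with A_surf = A = 10.70 m².
T⁴ = 1382/(0.22·5.67×10⁻⁸·10.70) = 1.036×10¹⁰ K⁴.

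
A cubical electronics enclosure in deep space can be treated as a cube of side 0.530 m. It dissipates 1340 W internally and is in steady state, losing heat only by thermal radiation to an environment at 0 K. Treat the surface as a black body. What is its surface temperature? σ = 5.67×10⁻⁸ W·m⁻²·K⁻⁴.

T ≈ 344 K

Steady state: internal power = radiated power, P = εσA T⁴.
Radiating area A = 6L² = 1.685 m².
T⁴ = P/(εσA) = 1340/(1.0·5.67×10⁻⁸·1.685) = 1.402×10¹⁰ K⁴.
T = (1.402×10¹⁰)^(1/4).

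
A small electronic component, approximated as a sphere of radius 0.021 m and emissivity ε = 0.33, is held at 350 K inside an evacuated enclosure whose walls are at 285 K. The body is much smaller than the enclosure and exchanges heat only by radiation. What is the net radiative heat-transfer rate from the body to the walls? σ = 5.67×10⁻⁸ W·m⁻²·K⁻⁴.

P_net ≈ 0.872 W

For a small grey body in a large enclosure: P_net = εσA(T_body⁴ − T_wall⁴).
A = 4πr² = 0.005542 m²; T_body⁴ − T_wall⁴ = 1.501×10¹⁰ − 6.598×10⁹ = 8.409×10⁹ K⁴.
|P_net| = 0.33·5.67×10⁻⁸·0.005542·8.409×10⁹.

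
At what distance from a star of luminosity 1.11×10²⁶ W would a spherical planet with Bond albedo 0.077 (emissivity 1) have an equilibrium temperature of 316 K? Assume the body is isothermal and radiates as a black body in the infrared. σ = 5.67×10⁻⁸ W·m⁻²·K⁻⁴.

d ≈ 6.00×10¹⁰ m

For an isothermal black-emitting sphere, (1−a)S·πr² = σ·4πr²·T⁴ ⇒ S = 4σT⁴/(1−a).
S = 4·5.67×10⁻⁸·(316)⁴/0.923 = 2450 W/m².
Flux falls as S = L/(4πd²), so d = √(L/(4πS)) = √(1.11×10²⁶/(4π·2450)).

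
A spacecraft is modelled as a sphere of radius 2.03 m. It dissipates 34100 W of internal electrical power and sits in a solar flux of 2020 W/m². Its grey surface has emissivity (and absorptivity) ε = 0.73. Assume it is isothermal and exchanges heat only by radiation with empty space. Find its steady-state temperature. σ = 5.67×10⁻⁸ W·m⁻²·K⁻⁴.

At steady state, absorbed solar power + internal power = radiated power.
Absorbed: α·S·A_cross = 0.73·2020·12.95 = 19090 W (cross-section πr²).
Total input = 19090 + 34100 = 53190 W.
Radiated: εσ·A_surf·T⁴ with A_surf = 4πr² = 51.78 m².
T⁴ = 53190/(0.73·5.67×10⁻⁸·51.78) = 2.482×10¹⁰ K⁴.

T ≈ 397 K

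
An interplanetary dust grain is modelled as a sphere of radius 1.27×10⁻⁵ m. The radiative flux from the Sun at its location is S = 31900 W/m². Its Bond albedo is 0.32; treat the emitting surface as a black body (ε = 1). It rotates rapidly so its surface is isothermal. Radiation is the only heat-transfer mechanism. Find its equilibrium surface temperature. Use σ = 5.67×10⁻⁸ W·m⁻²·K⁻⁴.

At equilibrium, absorbed power = emitted power.
Absorbing cross-section = πr² = 5.067×10⁻¹⁰ m²; emitting surface = 4πr² = 2.027×10⁻⁹ m² (ratio 4).
(1−a)S·A_cross = εσ·A_surf·T⁴  ⇒  T⁴ = (1−a)S/(4σ).
T⁴ = 0.680·31900/(4·5.67×10⁻⁸) = 9.564×10¹⁰ K⁴.
T = (9.564×10¹⁰)^(1/4).

T ≈ 556 K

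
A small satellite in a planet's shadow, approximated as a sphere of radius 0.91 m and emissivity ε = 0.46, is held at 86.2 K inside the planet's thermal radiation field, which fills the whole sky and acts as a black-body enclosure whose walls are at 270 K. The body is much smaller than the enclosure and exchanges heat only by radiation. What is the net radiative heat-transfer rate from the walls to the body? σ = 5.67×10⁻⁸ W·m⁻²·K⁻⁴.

For a small grey body in a large enclosure: P_net = εσA(T_body⁴ − T_wall⁴).
A = 4πr² = 10.41 m²; T_body⁴ − T_wall⁴ = 5.521×10⁷ − 5.314×10⁹ = -5.259×10⁹ K⁴.
|P_net| = 0.46·5.67×10⁻⁸·10.41·5.259×10⁹.

P_net ≈ 1430 W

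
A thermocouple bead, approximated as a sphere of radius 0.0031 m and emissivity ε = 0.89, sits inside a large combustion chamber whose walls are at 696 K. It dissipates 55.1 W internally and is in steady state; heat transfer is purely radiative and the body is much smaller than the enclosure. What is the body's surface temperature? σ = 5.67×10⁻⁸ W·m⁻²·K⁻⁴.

T ≈ 1750 K

For a small grey body in a large enclosure, net radiated power = εσA(T⁴ − T_w⁴).
Steady state: P = εσA(T⁴ − T_w⁴) with A = 4πr² = 1.208×10⁻⁴ m².
T⁴ = P/(εσA) + T_w⁴ = 55.1/(0.89·5.67×10⁻⁸·1.208×10⁻⁴) + (696)⁴
    = 9.042×10¹² + 2.347×10¹¹ = 9.276×10¹² K⁴.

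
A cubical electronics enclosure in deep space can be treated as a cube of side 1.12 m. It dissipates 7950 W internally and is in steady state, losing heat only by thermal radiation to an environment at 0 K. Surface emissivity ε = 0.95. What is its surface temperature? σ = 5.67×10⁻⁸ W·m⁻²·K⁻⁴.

T ≈ 374 K

Steady state: internal power = radiated power, P = εσA T⁴.
Radiating area A = 6L² = 7.526 m².
T⁴ = P/(εσA) = 7950/(0.95·5.67×10⁻⁸·7.526) = 1.961×10¹⁰ K⁴.
T = (1.961×10¹⁰)^(1/4).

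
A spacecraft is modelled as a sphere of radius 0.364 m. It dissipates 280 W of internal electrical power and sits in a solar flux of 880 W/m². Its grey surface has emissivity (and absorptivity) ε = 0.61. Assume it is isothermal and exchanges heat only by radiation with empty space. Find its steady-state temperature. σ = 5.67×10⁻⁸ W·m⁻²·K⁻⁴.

At steady state, absorbed solar power + internal power = radiated power.
Absorbed: α·S·A_cross = 0.61·880·0.4162 = 223.4 W (cross-section πr²).
Total input = 223.4 + 280 = 503.4 W.
Radiated: εσ·A_surf·T⁴ with A_surf = 4πr² = 1.665 m².
T⁴ = 503.4/(0.61·5.67×10⁻⁸·1.665) = 8.742×10⁹ K⁴.

T ≈ 306 K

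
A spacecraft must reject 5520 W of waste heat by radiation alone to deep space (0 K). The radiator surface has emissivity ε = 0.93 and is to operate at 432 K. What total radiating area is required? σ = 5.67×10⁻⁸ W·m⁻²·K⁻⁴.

A ≈ 3.01 m²

P = εσA T⁴ ⇒ A = P/(εσT⁴).
T⁴ = 3.483×10¹⁰ K⁴.
A = 5520/(0.93 × 5.67×10⁻⁸ × 3.483×10¹⁰).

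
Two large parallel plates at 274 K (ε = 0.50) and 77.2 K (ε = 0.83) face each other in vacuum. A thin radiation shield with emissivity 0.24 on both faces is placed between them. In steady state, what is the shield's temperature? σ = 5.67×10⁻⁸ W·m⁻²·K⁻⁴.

T_s ≈ 226 K

In steady state the net flux on the hot side equals that on the cold side.
σ(T₁⁴−T_s⁴)/D₁ = σ(T_s⁴−T₂⁴)/D₂, with D₁ = 1/ε₁+1/ε_s−1 = 5.167, D₂ = 1/ε_s+1/ε₂−1 = 4.371.
Solve for T_s⁴: T_s⁴ = (D₂·T₁⁴ + D₁·T₂⁴)/(D₁+D₂) = 2.602×10⁹ K⁴.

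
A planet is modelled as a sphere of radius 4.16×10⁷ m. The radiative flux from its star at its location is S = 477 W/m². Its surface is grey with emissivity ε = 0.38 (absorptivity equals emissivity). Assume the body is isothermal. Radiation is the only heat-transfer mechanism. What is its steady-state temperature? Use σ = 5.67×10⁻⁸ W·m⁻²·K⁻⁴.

At equilibrium, absorbed power = emitted power.
Absorbing cross-section = πr² = 5.437×10¹⁵ m²; emitting surface = 4πr² = 2.175×10¹⁶ m² (ratio 4).
εS·A_cross = εσ·A_surf·T⁴  ⇒  T⁴ = S/(4σ)   (ε cancels).
T⁴ = 477/(4·5.67×10⁻⁸) = 2.103×10⁹ K⁴.
T = (2.103×10⁹)^(1/4).

T ≈ 214 K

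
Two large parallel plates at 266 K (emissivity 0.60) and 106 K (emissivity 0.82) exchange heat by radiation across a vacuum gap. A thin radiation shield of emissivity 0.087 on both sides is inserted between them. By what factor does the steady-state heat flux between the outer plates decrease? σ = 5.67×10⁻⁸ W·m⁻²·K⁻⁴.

factor ≈ 12.7

Without shield: q₀ = σΔ(T⁴)/(1/ε₁+1/ε₂−1) with denominator 1.886.
With shield the two gaps are in series; the resistances add: (1/ε₁+1/ε_s−1)+(1/ε_s+1/ε₂−1) = 12.16+11.71 = 23.87.
Heat-flux ratio q₀/q = 23.87/1.886.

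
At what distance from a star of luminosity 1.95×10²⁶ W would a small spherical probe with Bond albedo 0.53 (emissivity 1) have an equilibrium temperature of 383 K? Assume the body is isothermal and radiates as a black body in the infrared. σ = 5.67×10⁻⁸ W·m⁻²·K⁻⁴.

d ≈ 3.87×10¹⁰ m

For an isothermal black-emitting sphere, (1−a)S·πr² = σ·4πr²·T⁴ ⇒ S = 4σT⁴/(1−a).
S = 4·5.67×10⁻⁸·(383)⁴/0.470 = 10380 W/m².
Flux falls as S = L/(4πd²), so d = √(L/(4πS)) = √(1.95×10²⁶/(4π·10380)).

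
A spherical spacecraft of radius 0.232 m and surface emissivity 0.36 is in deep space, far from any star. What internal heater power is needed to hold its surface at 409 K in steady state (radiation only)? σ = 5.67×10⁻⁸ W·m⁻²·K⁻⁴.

P = εσ·4πr²·T⁴.
4πr² = 0.6764 m²; T⁴ = 2.798×10¹⁰ K⁴.
P = 0.36·5.67×10⁻⁸·0.6764·2.798×10¹⁰.

P ≈ 386 W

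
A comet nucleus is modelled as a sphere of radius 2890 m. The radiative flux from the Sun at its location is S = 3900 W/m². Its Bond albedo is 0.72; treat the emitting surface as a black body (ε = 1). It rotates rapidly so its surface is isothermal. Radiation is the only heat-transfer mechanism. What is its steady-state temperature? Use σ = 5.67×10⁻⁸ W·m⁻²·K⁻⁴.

T ≈ 263 K

At equilibrium, absorbed power = emitted power.
Absorbing cross-section = πr² = 2.624×10⁷ m²; emitting surface = 4πr² = 1.050×10⁸ m² (ratio 4).
(1−a)S·A_cross = εσ·A_surf·T⁴  ⇒  T⁴ = (1−a)S/(4σ).
T⁴ = 0.280·3900/(4·5.67×10⁻⁸) = 4.815×10⁹ K⁴.
T = (4.815×10⁹)^(1/4).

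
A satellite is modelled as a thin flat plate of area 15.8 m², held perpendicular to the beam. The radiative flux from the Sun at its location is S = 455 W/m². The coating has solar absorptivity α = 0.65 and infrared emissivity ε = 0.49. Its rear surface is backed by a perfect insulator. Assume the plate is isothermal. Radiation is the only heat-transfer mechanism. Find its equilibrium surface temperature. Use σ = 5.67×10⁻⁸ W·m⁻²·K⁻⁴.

T ≈ 321 K

At equilibrium, absorbed power = emitted power.
Absorbing cross-section = A = 15.80 m²; emitting surface = A = 15.80 m² (ratio 1).
αS·A_cross = εσ·A_surf·T⁴  ⇒  T⁴ = αS/(ε·1σ).
T⁴ = 0.650·455/(0.49·1·5.67×10⁻⁸) = 1.064×10¹⁰ K⁴.
T = (1.064×10¹⁰)^(1/4).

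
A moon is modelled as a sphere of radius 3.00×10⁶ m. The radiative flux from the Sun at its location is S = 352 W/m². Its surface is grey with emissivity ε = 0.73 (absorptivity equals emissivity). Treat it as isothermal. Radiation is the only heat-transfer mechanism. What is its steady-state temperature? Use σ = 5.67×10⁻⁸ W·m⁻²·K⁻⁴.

T ≈ 198 K

At equilibrium, absorbed power = emitted power.
Absorbing cross-section = πr² = 2.827×10¹³ m²; emitting surface = 4πr² = 1.131×10¹⁴ m² (ratio 4).
εS·A_cross = εσ·A_surf·T⁴  ⇒  T⁴ = S/(4σ)   (ε cancels).
T⁴ = 352/(4·5.67×10⁻⁸) = 1.552×10⁹ K⁴.
T = (1.552×10⁹)^(1/4).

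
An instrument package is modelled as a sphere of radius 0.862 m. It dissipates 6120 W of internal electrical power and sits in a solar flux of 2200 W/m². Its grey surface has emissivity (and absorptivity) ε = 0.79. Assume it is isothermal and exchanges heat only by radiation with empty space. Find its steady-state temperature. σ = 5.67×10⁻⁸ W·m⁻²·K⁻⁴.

At steady state, absorbed solar power + internal power = radiated power.
Absorbed: α·S·A_cross = 0.79·2200·2.334 = 4057 W (cross-section πr²).
Total input = 4057 + 6120 = 10180 W.
Radiated: εσ·A_surf·T⁴ with A_surf = 4πr² = 9.337 m².
T⁴ = 10180/(0.79·5.67×10⁻⁸·9.337) = 2.433×10¹⁰ K⁴.

T ≈ 395 K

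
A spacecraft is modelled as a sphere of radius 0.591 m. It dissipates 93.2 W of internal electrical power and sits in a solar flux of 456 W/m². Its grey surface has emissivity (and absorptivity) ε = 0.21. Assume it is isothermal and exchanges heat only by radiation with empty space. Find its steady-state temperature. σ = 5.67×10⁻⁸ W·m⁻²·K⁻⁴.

T ≈ 248 K

At steady state, absorbed solar power + internal power = radiated power.
Absorbed: α·S·A_cross = 0.21·456·1.097 = 105.1 W (cross-section πr²).
Total input = 105.1 + 93.2 = 198.3 W.
Radiated: εσ·A_surf·T⁴ with A_surf = 4πr² = 4.389 m².
T⁴ = 198.3/(0.21·5.67×10⁻⁸·4.389) = 3.794×10⁹ K⁴.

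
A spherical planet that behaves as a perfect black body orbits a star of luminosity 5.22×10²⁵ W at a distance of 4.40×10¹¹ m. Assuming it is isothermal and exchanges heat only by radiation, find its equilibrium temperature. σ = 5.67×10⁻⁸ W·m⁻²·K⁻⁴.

T ≈ 98.6 K

First find the stellar flux at distance d: S = L/(4πd²) = 5.22×10²⁵/(4π·(4.40×10¹¹)²) = 21.46 W/m².
For an isothermal sphere, absorbed (1−a)S·πr² = emitted σ·4πr²·T⁴, so T⁴ = (1−a)S/(4σ).
T⁴ = 1.00·21.46/(4·5.67×10⁻⁸) = 9.460×10⁷ K⁴.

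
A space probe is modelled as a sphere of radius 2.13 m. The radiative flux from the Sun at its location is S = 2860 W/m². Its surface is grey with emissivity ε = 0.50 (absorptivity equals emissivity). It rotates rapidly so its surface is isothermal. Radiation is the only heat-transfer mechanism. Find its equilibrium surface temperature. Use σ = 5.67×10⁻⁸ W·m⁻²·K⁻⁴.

T ≈ 335 K

At equilibrium, absorbed power = emitted power.
Absorbing cross-section = πr² = 14.25 m²; emitting surface = 4πr² = 57.01 m² (ratio 4).
εS·A_cross = εσ·A_surf·T⁴  ⇒  T⁴ = S/(4σ)   (ε cancels).
T⁴ = 2860/(4·5.67×10⁻⁸) = 1.261×10¹⁰ K⁴.
T = (1.261×10¹⁰)^(1/4).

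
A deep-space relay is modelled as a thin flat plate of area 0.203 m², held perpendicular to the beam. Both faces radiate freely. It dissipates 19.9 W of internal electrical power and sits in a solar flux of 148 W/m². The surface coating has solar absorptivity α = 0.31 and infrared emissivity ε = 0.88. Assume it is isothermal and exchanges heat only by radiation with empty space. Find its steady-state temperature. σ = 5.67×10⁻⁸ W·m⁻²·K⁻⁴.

At steady state, absorbed solar power + internal power = radiated power.
Absorbed: α·S·A_cross = 0.31·148·0.2030 = 9.314 W (cross-section A).
Total input = 9.314 + 19.9 = 29.21 W.
Radiated: εσ·A_surf·T⁴ with A_surf = 2A = 0.4060 m².
T⁴ = 29.21/(0.88·5.67×10⁻⁸·0.4060) = 1.442×10⁹ K⁴.

T ≈ 195 K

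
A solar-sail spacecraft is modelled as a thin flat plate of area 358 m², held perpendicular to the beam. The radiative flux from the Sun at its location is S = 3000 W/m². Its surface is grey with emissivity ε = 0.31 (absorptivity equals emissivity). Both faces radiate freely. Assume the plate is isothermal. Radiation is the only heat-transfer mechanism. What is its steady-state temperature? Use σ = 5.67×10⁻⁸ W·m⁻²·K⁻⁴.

T ≈ 403 K

At equilibrium, absorbed power = emitted power.
Absorbing cross-section = A = 358.0 m²; emitting surface = 2A = 716.0 m² (ratio 2).
εS·A_cross = εσ·A_surf·T⁴  ⇒  T⁴ = S/(2σ)   (ε cancels).
T⁴ = 3000/(2·5.67×10⁻⁸) = 2.646×10¹⁰ K⁴.
T = (2.646×10¹⁰)^(1/4).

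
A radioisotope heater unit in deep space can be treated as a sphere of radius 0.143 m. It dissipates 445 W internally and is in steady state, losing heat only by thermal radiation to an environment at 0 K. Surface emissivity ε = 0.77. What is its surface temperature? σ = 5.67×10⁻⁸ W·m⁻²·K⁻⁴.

Steady state: internal power = radiated power, P = εσA T⁴.
Radiating area A = 4πr² = 0.2570 m².
T⁴ = P/(εσA) = 445/(0.77·5.67×10⁻⁸·0.2570) = 3.966×10¹⁰ K⁴.
T = (3.966×10¹⁰)^(1/4).

T ≈ 446 K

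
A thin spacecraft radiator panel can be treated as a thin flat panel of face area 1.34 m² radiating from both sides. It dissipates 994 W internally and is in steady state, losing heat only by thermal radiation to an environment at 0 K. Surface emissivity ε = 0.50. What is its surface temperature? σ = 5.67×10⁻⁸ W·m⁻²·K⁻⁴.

Steady state: internal power = radiated power, P = εσA T⁴.
Radiating area A = 2·1.34 = 2.680 m².
T⁴ = P/(εσA) = 994/(0.50·5.67×10⁻⁸·2.680) = 1.308×10¹⁰ K⁴.
T = (1.308×10¹⁰)^(1/4).

T ≈ 338 K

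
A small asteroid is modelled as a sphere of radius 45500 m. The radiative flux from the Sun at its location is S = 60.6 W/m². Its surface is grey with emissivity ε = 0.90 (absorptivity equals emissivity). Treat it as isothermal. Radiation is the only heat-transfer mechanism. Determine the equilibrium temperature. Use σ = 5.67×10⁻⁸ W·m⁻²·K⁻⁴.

At equilibrium, absorbed power = emitted power.
Absorbing cross-section = πr² = 6.504×10⁹ m²; emitting surface = 4πr² = 2.602×10¹⁰ m² (ratio 4).
εS·A_cross = εσ·A_surf·T⁴  ⇒  T⁴ = S/(4σ)   (ε cancels).
T⁴ = 60.6/(4·5.67×10⁻⁸) = 2.672×10⁸ K⁴.
T = (2.672×10⁸)^(1/4).

T ≈ 128 K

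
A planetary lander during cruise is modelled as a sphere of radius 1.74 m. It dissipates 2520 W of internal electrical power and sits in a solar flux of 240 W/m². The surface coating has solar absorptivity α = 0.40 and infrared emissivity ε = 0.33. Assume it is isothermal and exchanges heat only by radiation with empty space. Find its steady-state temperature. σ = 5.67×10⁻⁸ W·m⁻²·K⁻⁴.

At steady state, absorbed solar power + internal power = radiated power.
Absorbed: α·S·A_cross = 0.40·240·9.511 = 913.1 W (cross-section πr²).
Total input = 913.1 + 2520 = 3433 W.
Radiated: εσ·A_surf·T⁴ with A_surf = 4πr² = 38.05 m².
T⁴ = 3433/(0.33·5.67×10⁻⁸·38.05) = 4.823×10⁹ K⁴.

T ≈ 264 K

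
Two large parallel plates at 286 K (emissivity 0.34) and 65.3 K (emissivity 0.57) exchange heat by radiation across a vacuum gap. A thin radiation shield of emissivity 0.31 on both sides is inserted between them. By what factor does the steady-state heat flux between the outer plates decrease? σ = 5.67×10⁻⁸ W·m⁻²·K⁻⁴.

factor ≈ 2.48

Without shield: q₀ = σΔ(T⁴)/(1/ε₁+1/ε₂−1) with denominator 3.696.
With shield the two gaps are in series; the resistances add: (1/ε₁+1/ε_s−1)+(1/ε_s+1/ε₂−1) = 5.167+3.980 = 9.147.
Heat-flux ratio q₀/q = 9.147/3.696.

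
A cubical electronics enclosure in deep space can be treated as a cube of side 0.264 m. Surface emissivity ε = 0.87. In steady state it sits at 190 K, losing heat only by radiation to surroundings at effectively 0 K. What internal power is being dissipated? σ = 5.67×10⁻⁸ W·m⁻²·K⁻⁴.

Steady state: P = εσA T⁴.
A = 6L² = 0.4182 m²; T⁴ = (190)⁴ = 1.303×10⁹ K⁴.
P = 0.87 × 5.67×10⁻⁸ × 0.4182 × 1.303×10⁹.

P ≈ 26.9 W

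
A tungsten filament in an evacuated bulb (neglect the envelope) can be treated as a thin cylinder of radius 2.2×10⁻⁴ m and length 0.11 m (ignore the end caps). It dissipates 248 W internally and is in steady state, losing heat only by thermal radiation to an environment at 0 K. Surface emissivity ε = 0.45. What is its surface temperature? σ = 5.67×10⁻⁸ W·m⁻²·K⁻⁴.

Steady state: internal power = radiated power, P = εσA T⁴.
Radiating area A = 2πrL = 1.521×10⁻⁴ m².
T⁴ = P/(εσA) = 248/(0.45·5.67×10⁻⁸·1.521×10⁻⁴) = 6.392×10¹³ K⁴.
T = (6.392×10¹³)^(1/4).

T ≈ 2830 K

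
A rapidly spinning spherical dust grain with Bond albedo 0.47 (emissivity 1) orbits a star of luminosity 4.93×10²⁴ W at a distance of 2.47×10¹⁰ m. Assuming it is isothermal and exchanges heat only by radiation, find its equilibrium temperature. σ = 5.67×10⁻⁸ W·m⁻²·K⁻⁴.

T ≈ 197 K

First find the stellar flux at distance d: S = L/(4πd²) = 4.93×10²⁴/(4π·(2.47×10¹⁰)²) = 643.0 W/m².
For an isothermal sphere, absorbed (1−a)S·πr² = emitted σ·4πr²·T⁴, so T⁴ = (1−a)S/(4σ).
T⁴ = 0.530·643.0/(4·5.67×10⁻⁸) = 1.503×10⁹ K⁴.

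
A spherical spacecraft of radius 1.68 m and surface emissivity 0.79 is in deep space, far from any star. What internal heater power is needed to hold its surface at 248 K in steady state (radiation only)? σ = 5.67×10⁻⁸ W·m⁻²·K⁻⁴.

P = εσ·4πr²·T⁴.
4πr² = 35.47 m²; T⁴ = 3.783×10⁹ K⁴.
P = 0.79·5.67×10⁻⁸·35.47·3.783×10⁹.

P ≈ 6010 W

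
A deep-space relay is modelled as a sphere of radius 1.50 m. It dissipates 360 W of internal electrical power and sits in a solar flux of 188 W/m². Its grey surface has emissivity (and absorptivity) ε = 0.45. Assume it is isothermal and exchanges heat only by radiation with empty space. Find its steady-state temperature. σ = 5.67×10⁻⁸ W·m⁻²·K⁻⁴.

At steady state, absorbed solar power + internal power = radiated power.
Absorbed: α·S·A_cross = 0.45·188·7.069 = 598.0 W (cross-section πr²).
Total input = 598.0 + 360 = 958.0 W.
Radiated: εσ·A_surf·T⁴ with A_surf = 4πr² = 28.27 m².
T⁴ = 958.0/(0.45·5.67×10⁻⁸·28.27) = 1.328×10⁹ K⁴.

T ≈ 191 K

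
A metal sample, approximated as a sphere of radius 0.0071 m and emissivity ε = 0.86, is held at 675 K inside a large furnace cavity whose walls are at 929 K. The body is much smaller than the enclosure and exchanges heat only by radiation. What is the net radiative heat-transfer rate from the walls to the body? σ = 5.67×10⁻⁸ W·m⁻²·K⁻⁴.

P_net ≈ 16.6 W

For a small grey body in a large enclosure: P_net = εσA(T_body⁴ − T_wall⁴).
A = 4πr² = 6.335×10⁻⁴ m²; T_body⁴ − T_wall⁴ = 2.076×10¹¹ − 7.448×10¹¹ = -5.372×10¹¹ K⁴.
|P_net| = 0.86·5.67×10⁻⁸·6.335×10⁻⁴·5.372×10¹¹.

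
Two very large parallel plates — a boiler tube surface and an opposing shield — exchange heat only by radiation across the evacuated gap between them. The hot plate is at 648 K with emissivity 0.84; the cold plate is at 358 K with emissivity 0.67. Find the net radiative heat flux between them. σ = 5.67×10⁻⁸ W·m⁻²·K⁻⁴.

q ≈ 5390 W/m²

For two infinite grey parallel plates, q = σ(T₁⁴ − T₂⁴)/(1/ε₁ + 1/ε₂ − 1).
T₁⁴ − T₂⁴ = 1.763×10¹¹ − 1.643×10¹⁰ = 1.599×10¹¹ K⁴.
1/ε₁ + 1/ε₂ − 1 = 1.190 + 1.493 − 1 = 1.683.
q = 5.67×10⁻⁸ × 1.599×10¹¹ / 1.683.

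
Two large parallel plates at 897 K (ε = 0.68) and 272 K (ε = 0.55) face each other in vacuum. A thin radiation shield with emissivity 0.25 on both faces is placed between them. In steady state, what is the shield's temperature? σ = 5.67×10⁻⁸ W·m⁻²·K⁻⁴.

T_s ≈ 763 K

In steady state the net flux on the hot side equals that on the cold side.
σ(T₁⁴−T_s⁴)/D₁ = σ(T_s⁴−T₂⁴)/D₂, with D₁ = 1/ε₁+1/ε_s−1 = 4.471, D₂ = 1/ε_s+1/ε₂−1 = 4.818.
Solve for T_s⁴: T_s⁴ = (D₂·T₁⁴ + D₁·T₂⁴)/(D₁+D₂) = 3.384×10¹¹ K⁴.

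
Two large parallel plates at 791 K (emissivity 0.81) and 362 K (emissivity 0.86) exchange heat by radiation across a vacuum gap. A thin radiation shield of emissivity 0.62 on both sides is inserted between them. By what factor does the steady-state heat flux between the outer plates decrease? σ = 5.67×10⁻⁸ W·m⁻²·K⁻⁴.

Without shield: q₀ = σΔ(T⁴)/(1/ε₁+1/ε₂−1) with denominator 1.397.
With shield the two gaps are in series; the resistances add: (1/ε₁+1/ε_s−1)+(1/ε_s+1/ε₂−1) = 1.847+1.776 = 3.623.
Heat-flux ratio q₀/q = 3.623/1.397.

factor ≈ 2.59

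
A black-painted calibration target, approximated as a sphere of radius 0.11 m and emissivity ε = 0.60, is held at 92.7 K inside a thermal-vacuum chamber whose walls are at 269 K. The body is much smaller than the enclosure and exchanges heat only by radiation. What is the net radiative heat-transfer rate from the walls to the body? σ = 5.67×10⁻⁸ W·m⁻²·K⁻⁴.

P_net ≈ 26.7 W

For a small grey body in a large enclosure: P_net = εσA(T_body⁴ − T_wall⁴).
A = 4πr² = 0.1521 m²; T_body⁴ − T_wall⁴ = 7.384×10⁷ − 5.236×10⁹ = -5.162×10⁹ K⁴.
|P_net| = 0.60·5.67×10⁻⁸·0.1521·5.162×10⁹.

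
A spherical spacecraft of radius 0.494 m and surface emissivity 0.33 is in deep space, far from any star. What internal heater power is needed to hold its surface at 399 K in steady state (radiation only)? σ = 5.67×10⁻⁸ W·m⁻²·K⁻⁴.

P ≈ 1450 W

P = εσ·4πr²·T⁴.
4πr² = 3.067 m²; T⁴ = 2.534×10¹⁰ K⁴.
P = 0.33·5.67×10⁻⁸·3.067·2.534×10¹⁰.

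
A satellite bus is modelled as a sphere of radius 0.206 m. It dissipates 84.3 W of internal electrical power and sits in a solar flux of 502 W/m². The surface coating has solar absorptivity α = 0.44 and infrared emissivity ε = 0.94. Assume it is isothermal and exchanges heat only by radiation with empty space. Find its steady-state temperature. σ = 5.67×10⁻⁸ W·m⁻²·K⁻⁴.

T ≈ 252 K

At steady state, absorbed solar power + internal power = radiated power.
Absorbed: α·S·A_cross = 0.44·502·0.1333 = 29.45 W (cross-section πr²).
Total input = 29.45 + 84.3 = 113.7 W.
Radiated: εσ·A_surf·T⁴ with A_surf = 4πr² = 0.5333 m².
T⁴ = 113.7/(0.94·5.67×10⁻⁸·0.5333) = 4.002×10⁹ K⁴.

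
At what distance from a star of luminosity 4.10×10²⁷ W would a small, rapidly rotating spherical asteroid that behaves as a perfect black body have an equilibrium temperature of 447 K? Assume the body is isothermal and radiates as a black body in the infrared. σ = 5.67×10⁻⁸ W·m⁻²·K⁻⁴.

For an isothermal black-emitting sphere, (1−a)S·πr² = σ·4πr²·T⁴ ⇒ S = 4σT⁴/(1−a).
S = 4·5.67×10⁻⁸·(447)⁴/1.00 = 9055 W/m².
Flux falls as S = L/(4πd²), so d = √(L/(4πS)) = √(4.10×10²⁷/(4π·9055)).

d ≈ 1.90×10¹¹ m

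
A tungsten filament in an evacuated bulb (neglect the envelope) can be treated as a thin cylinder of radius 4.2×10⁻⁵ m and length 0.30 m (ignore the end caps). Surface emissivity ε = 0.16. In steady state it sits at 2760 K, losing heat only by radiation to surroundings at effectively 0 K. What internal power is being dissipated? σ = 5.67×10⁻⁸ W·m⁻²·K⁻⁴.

Steady state: P = εσA T⁴.
A = 2πrL = 7.917×10⁻⁵ m²; T⁴ = (2760)⁴ = 5.803×10¹³ K⁴.
P = 0.16 × 5.67×10⁻⁸ × 7.917×10⁻⁵ × 5.803×10¹³.

P ≈ 41.7 W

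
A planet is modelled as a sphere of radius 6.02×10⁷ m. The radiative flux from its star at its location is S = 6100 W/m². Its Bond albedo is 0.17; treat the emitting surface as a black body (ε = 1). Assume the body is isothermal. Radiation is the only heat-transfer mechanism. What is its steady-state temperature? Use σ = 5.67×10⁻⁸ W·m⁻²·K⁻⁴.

At equilibrium, absorbed power = emitted power.
Absorbing cross-section = πr² = 1.139×10¹⁶ m²; emitting surface = 4πr² = 4.554×10¹⁶ m² (ratio 4).
(1−a)S·A_cross = εσ·A_surf·T⁴  ⇒  T⁴ = (1−a)S/(4σ).
T⁴ = 0.830·6100/(4·5.67×10⁻⁸) = 2.232×10¹⁰ K⁴.
T = (2.232×10¹⁰)^(1/4).

T ≈ 387 K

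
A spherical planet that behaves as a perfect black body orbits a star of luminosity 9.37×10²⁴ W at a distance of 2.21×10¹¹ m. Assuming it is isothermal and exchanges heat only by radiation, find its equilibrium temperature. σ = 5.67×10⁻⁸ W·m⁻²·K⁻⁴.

T ≈ 90.6 K

First find the stellar flux at distance d: S = L/(4πd²) = 9.37×10²⁴/(4π·(2.21×10¹¹)²) = 15.27 W/m².
For an isothermal sphere, absorbed (1−a)S·πr² = emitted σ·4πr²·T⁴, so T⁴ = (1−a)S/(4σ).
T⁴ = 1.00·15.27/(4·5.67×10⁻⁸) = 6.731×10⁷ K⁴.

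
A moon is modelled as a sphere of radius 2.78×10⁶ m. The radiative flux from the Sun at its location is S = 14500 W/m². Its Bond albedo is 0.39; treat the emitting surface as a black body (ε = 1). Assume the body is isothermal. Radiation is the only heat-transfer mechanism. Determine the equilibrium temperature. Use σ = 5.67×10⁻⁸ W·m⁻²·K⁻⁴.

At equilibrium, absorbed power = emitted power.
Absorbing cross-section = πr² = 2.428×10¹³ m²; emitting surface = 4πr² = 9.712×10¹³ m² (ratio 4).
(1−a)S·A_cross = εσ·A_surf·T⁴  ⇒  T⁴ = (1−a)S/(4σ).
T⁴ = 0.610·14500/(4·5.67×10⁻⁸) = 3.900×10¹⁰ K⁴.
T = (3.900×10¹⁰)^(1/4).

T ≈ 444 K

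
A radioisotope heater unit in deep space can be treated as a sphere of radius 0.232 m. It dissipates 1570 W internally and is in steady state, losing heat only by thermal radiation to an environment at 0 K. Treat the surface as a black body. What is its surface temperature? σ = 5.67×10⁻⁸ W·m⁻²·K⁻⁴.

Steady state: internal power = radiated power, P = εσA T⁴.
Radiating area A = 4πr² = 0.6764 m².
T⁴ = P/(εσA) = 1570/(1.0·5.67×10⁻⁸·0.6764) = 4.094×10¹⁰ K⁴.
T = (4.094×10¹⁰)^(1/4).

T ≈ 450 K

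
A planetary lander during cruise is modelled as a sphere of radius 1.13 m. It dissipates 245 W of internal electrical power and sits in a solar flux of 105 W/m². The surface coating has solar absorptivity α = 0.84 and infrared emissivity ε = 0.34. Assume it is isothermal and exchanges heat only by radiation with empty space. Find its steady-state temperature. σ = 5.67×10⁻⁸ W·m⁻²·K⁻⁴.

T ≈ 210 K

At steady state, absorbed solar power + internal power = radiated power.
Absorbed: α·S·A_cross = 0.84·105·4.011 = 353.8 W (cross-section πr²).
Total input = 353.8 + 245 = 598.8 W.
Radiated: εσ·A_surf·T⁴ with A_surf = 4πr² = 16.05 m².
T⁴ = 598.8/(0.34·5.67×10⁻⁸·16.05) = 1.936×10⁹ K⁴.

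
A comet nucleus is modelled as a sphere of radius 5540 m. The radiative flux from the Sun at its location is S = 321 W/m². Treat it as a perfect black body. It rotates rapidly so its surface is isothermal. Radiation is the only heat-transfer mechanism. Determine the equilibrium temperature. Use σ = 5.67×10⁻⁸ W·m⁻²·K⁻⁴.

At equilibrium, absorbed power = emitted power.
Absorbing cross-section = πr² = 9.642×10⁷ m²; emitting surface = 4πr² = 3.857×10⁸ m² (ratio 4).
S·A_cross = εσ·A_surf·T⁴  ⇒  T⁴ = S/(4σ).
T⁴ = 1.00·321/(4·5.67×10⁻⁸) = 1.415×10⁹ K⁴.
T = (1.415×10⁹)^(1/4).

T ≈ 194 K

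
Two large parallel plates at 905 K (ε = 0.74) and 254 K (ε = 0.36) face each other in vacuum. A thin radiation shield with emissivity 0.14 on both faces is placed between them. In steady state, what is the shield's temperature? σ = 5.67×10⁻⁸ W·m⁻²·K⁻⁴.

In steady state the net flux on the hot side equals that on the cold side.
σ(T₁⁴−T_s⁴)/D₁ = σ(T_s⁴−T₂⁴)/D₂, with D₁ = 1/ε₁+1/ε_s−1 = 7.494, D₂ = 1/ε_s+1/ε₂−1 = 8.921.
Solve for T_s⁴: T_s⁴ = (D₂·T₁⁴ + D₁·T₂⁴)/(D₁+D₂) = 3.664×10¹¹ K⁴.

T_s ≈ 778 K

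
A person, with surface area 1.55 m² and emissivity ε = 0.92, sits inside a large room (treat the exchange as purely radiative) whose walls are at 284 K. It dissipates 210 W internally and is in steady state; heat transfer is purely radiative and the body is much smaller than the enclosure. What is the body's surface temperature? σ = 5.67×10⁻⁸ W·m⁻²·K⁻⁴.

For a small grey body in a large enclosure, net radiated power = εσA(T⁴ − T_w⁴).
Steady state: P = εσA(T⁴ − T_w⁴) with A = 1.55 m².
T⁴ = P/(εσA) + T_w⁴ = 210/(0.92·5.67×10⁻⁸·1.550) + (284)⁴
    = 2.597×10⁹ + 6.505×10⁹ = 9.103×10⁹ K⁴.

T ≈ 309 K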